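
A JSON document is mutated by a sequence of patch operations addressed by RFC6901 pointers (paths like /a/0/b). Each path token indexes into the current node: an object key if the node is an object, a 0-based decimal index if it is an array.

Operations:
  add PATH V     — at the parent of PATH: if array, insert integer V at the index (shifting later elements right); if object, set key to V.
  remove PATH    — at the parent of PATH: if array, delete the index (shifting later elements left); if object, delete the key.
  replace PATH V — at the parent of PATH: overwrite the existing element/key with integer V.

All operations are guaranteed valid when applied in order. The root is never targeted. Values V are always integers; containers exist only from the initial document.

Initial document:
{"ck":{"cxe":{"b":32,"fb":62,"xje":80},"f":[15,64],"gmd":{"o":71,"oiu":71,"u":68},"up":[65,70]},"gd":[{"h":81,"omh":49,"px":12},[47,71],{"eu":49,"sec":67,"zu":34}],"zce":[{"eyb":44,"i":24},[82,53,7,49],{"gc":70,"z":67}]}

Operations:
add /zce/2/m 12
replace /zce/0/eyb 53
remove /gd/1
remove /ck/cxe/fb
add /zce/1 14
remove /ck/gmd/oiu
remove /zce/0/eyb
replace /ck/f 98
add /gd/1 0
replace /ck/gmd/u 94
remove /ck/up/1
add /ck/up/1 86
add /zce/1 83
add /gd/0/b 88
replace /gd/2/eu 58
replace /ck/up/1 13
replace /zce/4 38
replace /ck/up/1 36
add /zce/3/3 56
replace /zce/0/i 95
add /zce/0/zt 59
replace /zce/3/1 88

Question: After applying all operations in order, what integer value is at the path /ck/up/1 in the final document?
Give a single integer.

After op 1 (add /zce/2/m 12): {"ck":{"cxe":{"b":32,"fb":62,"xje":80},"f":[15,64],"gmd":{"o":71,"oiu":71,"u":68},"up":[65,70]},"gd":[{"h":81,"omh":49,"px":12},[47,71],{"eu":49,"sec":67,"zu":34}],"zce":[{"eyb":44,"i":24},[82,53,7,49],{"gc":70,"m":12,"z":67}]}
After op 2 (replace /zce/0/eyb 53): {"ck":{"cxe":{"b":32,"fb":62,"xje":80},"f":[15,64],"gmd":{"o":71,"oiu":71,"u":68},"up":[65,70]},"gd":[{"h":81,"omh":49,"px":12},[47,71],{"eu":49,"sec":67,"zu":34}],"zce":[{"eyb":53,"i":24},[82,53,7,49],{"gc":70,"m":12,"z":67}]}
After op 3 (remove /gd/1): {"ck":{"cxe":{"b":32,"fb":62,"xje":80},"f":[15,64],"gmd":{"o":71,"oiu":71,"u":68},"up":[65,70]},"gd":[{"h":81,"omh":49,"px":12},{"eu":49,"sec":67,"zu":34}],"zce":[{"eyb":53,"i":24},[82,53,7,49],{"gc":70,"m":12,"z":67}]}
After op 4 (remove /ck/cxe/fb): {"ck":{"cxe":{"b":32,"xje":80},"f":[15,64],"gmd":{"o":71,"oiu":71,"u":68},"up":[65,70]},"gd":[{"h":81,"omh":49,"px":12},{"eu":49,"sec":67,"zu":34}],"zce":[{"eyb":53,"i":24},[82,53,7,49],{"gc":70,"m":12,"z":67}]}
After op 5 (add /zce/1 14): {"ck":{"cxe":{"b":32,"xje":80},"f":[15,64],"gmd":{"o":71,"oiu":71,"u":68},"up":[65,70]},"gd":[{"h":81,"omh":49,"px":12},{"eu":49,"sec":67,"zu":34}],"zce":[{"eyb":53,"i":24},14,[82,53,7,49],{"gc":70,"m":12,"z":67}]}
After op 6 (remove /ck/gmd/oiu): {"ck":{"cxe":{"b":32,"xje":80},"f":[15,64],"gmd":{"o":71,"u":68},"up":[65,70]},"gd":[{"h":81,"omh":49,"px":12},{"eu":49,"sec":67,"zu":34}],"zce":[{"eyb":53,"i":24},14,[82,53,7,49],{"gc":70,"m":12,"z":67}]}
After op 7 (remove /zce/0/eyb): {"ck":{"cxe":{"b":32,"xje":80},"f":[15,64],"gmd":{"o":71,"u":68},"up":[65,70]},"gd":[{"h":81,"omh":49,"px":12},{"eu":49,"sec":67,"zu":34}],"zce":[{"i":24},14,[82,53,7,49],{"gc":70,"m":12,"z":67}]}
After op 8 (replace /ck/f 98): {"ck":{"cxe":{"b":32,"xje":80},"f":98,"gmd":{"o":71,"u":68},"up":[65,70]},"gd":[{"h":81,"omh":49,"px":12},{"eu":49,"sec":67,"zu":34}],"zce":[{"i":24},14,[82,53,7,49],{"gc":70,"m":12,"z":67}]}
After op 9 (add /gd/1 0): {"ck":{"cxe":{"b":32,"xje":80},"f":98,"gmd":{"o":71,"u":68},"up":[65,70]},"gd":[{"h":81,"omh":49,"px":12},0,{"eu":49,"sec":67,"zu":34}],"zce":[{"i":24},14,[82,53,7,49],{"gc":70,"m":12,"z":67}]}
After op 10 (replace /ck/gmd/u 94): {"ck":{"cxe":{"b":32,"xje":80},"f":98,"gmd":{"o":71,"u":94},"up":[65,70]},"gd":[{"h":81,"omh":49,"px":12},0,{"eu":49,"sec":67,"zu":34}],"zce":[{"i":24},14,[82,53,7,49],{"gc":70,"m":12,"z":67}]}
After op 11 (remove /ck/up/1): {"ck":{"cxe":{"b":32,"xje":80},"f":98,"gmd":{"o":71,"u":94},"up":[65]},"gd":[{"h":81,"omh":49,"px":12},0,{"eu":49,"sec":67,"zu":34}],"zce":[{"i":24},14,[82,53,7,49],{"gc":70,"m":12,"z":67}]}
After op 12 (add /ck/up/1 86): {"ck":{"cxe":{"b":32,"xje":80},"f":98,"gmd":{"o":71,"u":94},"up":[65,86]},"gd":[{"h":81,"omh":49,"px":12},0,{"eu":49,"sec":67,"zu":34}],"zce":[{"i":24},14,[82,53,7,49],{"gc":70,"m":12,"z":67}]}
After op 13 (add /zce/1 83): {"ck":{"cxe":{"b":32,"xje":80},"f":98,"gmd":{"o":71,"u":94},"up":[65,86]},"gd":[{"h":81,"omh":49,"px":12},0,{"eu":49,"sec":67,"zu":34}],"zce":[{"i":24},83,14,[82,53,7,49],{"gc":70,"m":12,"z":67}]}
After op 14 (add /gd/0/b 88): {"ck":{"cxe":{"b":32,"xje":80},"f":98,"gmd":{"o":71,"u":94},"up":[65,86]},"gd":[{"b":88,"h":81,"omh":49,"px":12},0,{"eu":49,"sec":67,"zu":34}],"zce":[{"i":24},83,14,[82,53,7,49],{"gc":70,"m":12,"z":67}]}
After op 15 (replace /gd/2/eu 58): {"ck":{"cxe":{"b":32,"xje":80},"f":98,"gmd":{"o":71,"u":94},"up":[65,86]},"gd":[{"b":88,"h":81,"omh":49,"px":12},0,{"eu":58,"sec":67,"zu":34}],"zce":[{"i":24},83,14,[82,53,7,49],{"gc":70,"m":12,"z":67}]}
After op 16 (replace /ck/up/1 13): {"ck":{"cxe":{"b":32,"xje":80},"f":98,"gmd":{"o":71,"u":94},"up":[65,13]},"gd":[{"b":88,"h":81,"omh":49,"px":12},0,{"eu":58,"sec":67,"zu":34}],"zce":[{"i":24},83,14,[82,53,7,49],{"gc":70,"m":12,"z":67}]}
After op 17 (replace /zce/4 38): {"ck":{"cxe":{"b":32,"xje":80},"f":98,"gmd":{"o":71,"u":94},"up":[65,13]},"gd":[{"b":88,"h":81,"omh":49,"px":12},0,{"eu":58,"sec":67,"zu":34}],"zce":[{"i":24},83,14,[82,53,7,49],38]}
After op 18 (replace /ck/up/1 36): {"ck":{"cxe":{"b":32,"xje":80},"f":98,"gmd":{"o":71,"u":94},"up":[65,36]},"gd":[{"b":88,"h":81,"omh":49,"px":12},0,{"eu":58,"sec":67,"zu":34}],"zce":[{"i":24},83,14,[82,53,7,49],38]}
After op 19 (add /zce/3/3 56): {"ck":{"cxe":{"b":32,"xje":80},"f":98,"gmd":{"o":71,"u":94},"up":[65,36]},"gd":[{"b":88,"h":81,"omh":49,"px":12},0,{"eu":58,"sec":67,"zu":34}],"zce":[{"i":24},83,14,[82,53,7,56,49],38]}
After op 20 (replace /zce/0/i 95): {"ck":{"cxe":{"b":32,"xje":80},"f":98,"gmd":{"o":71,"u":94},"up":[65,36]},"gd":[{"b":88,"h":81,"omh":49,"px":12},0,{"eu":58,"sec":67,"zu":34}],"zce":[{"i":95},83,14,[82,53,7,56,49],38]}
After op 21 (add /zce/0/zt 59): {"ck":{"cxe":{"b":32,"xje":80},"f":98,"gmd":{"o":71,"u":94},"up":[65,36]},"gd":[{"b":88,"h":81,"omh":49,"px":12},0,{"eu":58,"sec":67,"zu":34}],"zce":[{"i":95,"zt":59},83,14,[82,53,7,56,49],38]}
After op 22 (replace /zce/3/1 88): {"ck":{"cxe":{"b":32,"xje":80},"f":98,"gmd":{"o":71,"u":94},"up":[65,36]},"gd":[{"b":88,"h":81,"omh":49,"px":12},0,{"eu":58,"sec":67,"zu":34}],"zce":[{"i":95,"zt":59},83,14,[82,88,7,56,49],38]}
Value at /ck/up/1: 36

Answer: 36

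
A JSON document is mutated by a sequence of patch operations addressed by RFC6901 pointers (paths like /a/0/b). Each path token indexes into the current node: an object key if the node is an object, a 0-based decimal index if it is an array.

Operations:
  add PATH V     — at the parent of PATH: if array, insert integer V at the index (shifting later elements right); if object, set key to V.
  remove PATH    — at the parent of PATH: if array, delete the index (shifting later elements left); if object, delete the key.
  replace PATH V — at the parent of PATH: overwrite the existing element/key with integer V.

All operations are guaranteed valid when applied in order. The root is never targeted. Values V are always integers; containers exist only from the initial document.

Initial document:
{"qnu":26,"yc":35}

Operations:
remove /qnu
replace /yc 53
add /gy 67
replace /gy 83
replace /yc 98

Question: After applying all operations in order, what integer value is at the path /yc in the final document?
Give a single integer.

After op 1 (remove /qnu): {"yc":35}
After op 2 (replace /yc 53): {"yc":53}
After op 3 (add /gy 67): {"gy":67,"yc":53}
After op 4 (replace /gy 83): {"gy":83,"yc":53}
After op 5 (replace /yc 98): {"gy":83,"yc":98}
Value at /yc: 98

Answer: 98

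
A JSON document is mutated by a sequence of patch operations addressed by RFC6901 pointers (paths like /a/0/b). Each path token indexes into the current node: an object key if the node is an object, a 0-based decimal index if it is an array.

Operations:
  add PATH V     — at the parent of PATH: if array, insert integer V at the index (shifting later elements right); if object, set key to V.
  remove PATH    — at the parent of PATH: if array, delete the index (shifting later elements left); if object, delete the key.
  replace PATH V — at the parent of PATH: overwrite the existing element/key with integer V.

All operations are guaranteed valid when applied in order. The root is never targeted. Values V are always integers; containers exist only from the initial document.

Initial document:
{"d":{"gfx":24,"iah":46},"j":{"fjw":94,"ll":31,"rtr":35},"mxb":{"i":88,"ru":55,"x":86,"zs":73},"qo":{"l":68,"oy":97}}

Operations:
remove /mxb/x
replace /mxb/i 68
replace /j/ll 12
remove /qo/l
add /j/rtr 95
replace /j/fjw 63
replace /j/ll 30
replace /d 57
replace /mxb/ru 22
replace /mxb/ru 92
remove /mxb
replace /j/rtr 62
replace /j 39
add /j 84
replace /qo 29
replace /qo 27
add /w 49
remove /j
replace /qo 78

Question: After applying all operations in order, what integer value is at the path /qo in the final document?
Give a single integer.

After op 1 (remove /mxb/x): {"d":{"gfx":24,"iah":46},"j":{"fjw":94,"ll":31,"rtr":35},"mxb":{"i":88,"ru":55,"zs":73},"qo":{"l":68,"oy":97}}
After op 2 (replace /mxb/i 68): {"d":{"gfx":24,"iah":46},"j":{"fjw":94,"ll":31,"rtr":35},"mxb":{"i":68,"ru":55,"zs":73},"qo":{"l":68,"oy":97}}
After op 3 (replace /j/ll 12): {"d":{"gfx":24,"iah":46},"j":{"fjw":94,"ll":12,"rtr":35},"mxb":{"i":68,"ru":55,"zs":73},"qo":{"l":68,"oy":97}}
After op 4 (remove /qo/l): {"d":{"gfx":24,"iah":46},"j":{"fjw":94,"ll":12,"rtr":35},"mxb":{"i":68,"ru":55,"zs":73},"qo":{"oy":97}}
After op 5 (add /j/rtr 95): {"d":{"gfx":24,"iah":46},"j":{"fjw":94,"ll":12,"rtr":95},"mxb":{"i":68,"ru":55,"zs":73},"qo":{"oy":97}}
After op 6 (replace /j/fjw 63): {"d":{"gfx":24,"iah":46},"j":{"fjw":63,"ll":12,"rtr":95},"mxb":{"i":68,"ru":55,"zs":73},"qo":{"oy":97}}
After op 7 (replace /j/ll 30): {"d":{"gfx":24,"iah":46},"j":{"fjw":63,"ll":30,"rtr":95},"mxb":{"i":68,"ru":55,"zs":73},"qo":{"oy":97}}
After op 8 (replace /d 57): {"d":57,"j":{"fjw":63,"ll":30,"rtr":95},"mxb":{"i":68,"ru":55,"zs":73},"qo":{"oy":97}}
After op 9 (replace /mxb/ru 22): {"d":57,"j":{"fjw":63,"ll":30,"rtr":95},"mxb":{"i":68,"ru":22,"zs":73},"qo":{"oy":97}}
After op 10 (replace /mxb/ru 92): {"d":57,"j":{"fjw":63,"ll":30,"rtr":95},"mxb":{"i":68,"ru":92,"zs":73},"qo":{"oy":97}}
After op 11 (remove /mxb): {"d":57,"j":{"fjw":63,"ll":30,"rtr":95},"qo":{"oy":97}}
After op 12 (replace /j/rtr 62): {"d":57,"j":{"fjw":63,"ll":30,"rtr":62},"qo":{"oy":97}}
After op 13 (replace /j 39): {"d":57,"j":39,"qo":{"oy":97}}
After op 14 (add /j 84): {"d":57,"j":84,"qo":{"oy":97}}
After op 15 (replace /qo 29): {"d":57,"j":84,"qo":29}
After op 16 (replace /qo 27): {"d":57,"j":84,"qo":27}
After op 17 (add /w 49): {"d":57,"j":84,"qo":27,"w":49}
After op 18 (remove /j): {"d":57,"qo":27,"w":49}
After op 19 (replace /qo 78): {"d":57,"qo":78,"w":49}
Value at /qo: 78

Answer: 78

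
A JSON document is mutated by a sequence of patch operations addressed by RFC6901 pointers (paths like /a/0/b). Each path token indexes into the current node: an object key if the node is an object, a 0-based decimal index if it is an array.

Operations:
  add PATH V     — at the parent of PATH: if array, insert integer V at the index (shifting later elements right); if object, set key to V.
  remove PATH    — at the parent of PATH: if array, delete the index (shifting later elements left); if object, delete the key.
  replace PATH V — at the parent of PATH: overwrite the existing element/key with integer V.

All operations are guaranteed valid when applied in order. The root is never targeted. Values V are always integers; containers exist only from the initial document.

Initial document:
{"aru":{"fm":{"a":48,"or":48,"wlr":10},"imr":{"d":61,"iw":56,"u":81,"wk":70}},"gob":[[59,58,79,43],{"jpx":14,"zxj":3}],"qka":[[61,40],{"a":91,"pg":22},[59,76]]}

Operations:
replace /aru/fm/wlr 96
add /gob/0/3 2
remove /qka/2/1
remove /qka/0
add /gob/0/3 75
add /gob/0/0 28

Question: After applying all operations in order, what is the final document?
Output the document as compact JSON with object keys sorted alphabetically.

Answer: {"aru":{"fm":{"a":48,"or":48,"wlr":96},"imr":{"d":61,"iw":56,"u":81,"wk":70}},"gob":[[28,59,58,79,75,2,43],{"jpx":14,"zxj":3}],"qka":[{"a":91,"pg":22},[59]]}

Derivation:
After op 1 (replace /aru/fm/wlr 96): {"aru":{"fm":{"a":48,"or":48,"wlr":96},"imr":{"d":61,"iw":56,"u":81,"wk":70}},"gob":[[59,58,79,43],{"jpx":14,"zxj":3}],"qka":[[61,40],{"a":91,"pg":22},[59,76]]}
After op 2 (add /gob/0/3 2): {"aru":{"fm":{"a":48,"or":48,"wlr":96},"imr":{"d":61,"iw":56,"u":81,"wk":70}},"gob":[[59,58,79,2,43],{"jpx":14,"zxj":3}],"qka":[[61,40],{"a":91,"pg":22},[59,76]]}
After op 3 (remove /qka/2/1): {"aru":{"fm":{"a":48,"or":48,"wlr":96},"imr":{"d":61,"iw":56,"u":81,"wk":70}},"gob":[[59,58,79,2,43],{"jpx":14,"zxj":3}],"qka":[[61,40],{"a":91,"pg":22},[59]]}
After op 4 (remove /qka/0): {"aru":{"fm":{"a":48,"or":48,"wlr":96},"imr":{"d":61,"iw":56,"u":81,"wk":70}},"gob":[[59,58,79,2,43],{"jpx":14,"zxj":3}],"qka":[{"a":91,"pg":22},[59]]}
After op 5 (add /gob/0/3 75): {"aru":{"fm":{"a":48,"or":48,"wlr":96},"imr":{"d":61,"iw":56,"u":81,"wk":70}},"gob":[[59,58,79,75,2,43],{"jpx":14,"zxj":3}],"qka":[{"a":91,"pg":22},[59]]}
After op 6 (add /gob/0/0 28): {"aru":{"fm":{"a":48,"or":48,"wlr":96},"imr":{"d":61,"iw":56,"u":81,"wk":70}},"gob":[[28,59,58,79,75,2,43],{"jpx":14,"zxj":3}],"qka":[{"a":91,"pg":22},[59]]}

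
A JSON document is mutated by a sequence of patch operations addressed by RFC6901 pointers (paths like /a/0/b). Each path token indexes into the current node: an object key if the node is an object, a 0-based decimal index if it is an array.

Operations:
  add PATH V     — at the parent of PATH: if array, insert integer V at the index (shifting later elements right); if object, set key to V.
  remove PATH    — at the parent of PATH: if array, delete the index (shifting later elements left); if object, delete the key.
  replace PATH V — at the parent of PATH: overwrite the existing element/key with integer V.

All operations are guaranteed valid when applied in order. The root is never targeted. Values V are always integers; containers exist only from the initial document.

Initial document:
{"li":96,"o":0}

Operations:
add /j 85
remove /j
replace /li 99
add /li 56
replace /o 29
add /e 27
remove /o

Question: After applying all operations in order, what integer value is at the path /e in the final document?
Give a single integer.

Answer: 27

Derivation:
After op 1 (add /j 85): {"j":85,"li":96,"o":0}
After op 2 (remove /j): {"li":96,"o":0}
After op 3 (replace /li 99): {"li":99,"o":0}
After op 4 (add /li 56): {"li":56,"o":0}
After op 5 (replace /o 29): {"li":56,"o":29}
After op 6 (add /e 27): {"e":27,"li":56,"o":29}
After op 7 (remove /o): {"e":27,"li":56}
Value at /e: 27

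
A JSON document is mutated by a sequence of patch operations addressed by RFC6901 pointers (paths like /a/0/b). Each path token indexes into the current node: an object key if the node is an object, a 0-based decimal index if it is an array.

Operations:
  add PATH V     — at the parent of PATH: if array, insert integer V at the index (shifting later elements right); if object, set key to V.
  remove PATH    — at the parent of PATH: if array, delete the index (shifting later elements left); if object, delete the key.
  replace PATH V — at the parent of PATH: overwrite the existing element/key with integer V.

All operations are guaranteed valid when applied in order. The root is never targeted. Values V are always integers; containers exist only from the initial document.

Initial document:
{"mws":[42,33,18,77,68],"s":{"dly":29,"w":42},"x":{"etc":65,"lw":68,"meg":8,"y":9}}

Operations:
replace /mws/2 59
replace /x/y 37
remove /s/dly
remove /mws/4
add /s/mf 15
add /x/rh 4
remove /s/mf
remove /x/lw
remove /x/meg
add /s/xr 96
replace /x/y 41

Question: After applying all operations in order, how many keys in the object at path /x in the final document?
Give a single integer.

After op 1 (replace /mws/2 59): {"mws":[42,33,59,77,68],"s":{"dly":29,"w":42},"x":{"etc":65,"lw":68,"meg":8,"y":9}}
After op 2 (replace /x/y 37): {"mws":[42,33,59,77,68],"s":{"dly":29,"w":42},"x":{"etc":65,"lw":68,"meg":8,"y":37}}
After op 3 (remove /s/dly): {"mws":[42,33,59,77,68],"s":{"w":42},"x":{"etc":65,"lw":68,"meg":8,"y":37}}
After op 4 (remove /mws/4): {"mws":[42,33,59,77],"s":{"w":42},"x":{"etc":65,"lw":68,"meg":8,"y":37}}
After op 5 (add /s/mf 15): {"mws":[42,33,59,77],"s":{"mf":15,"w":42},"x":{"etc":65,"lw":68,"meg":8,"y":37}}
After op 6 (add /x/rh 4): {"mws":[42,33,59,77],"s":{"mf":15,"w":42},"x":{"etc":65,"lw":68,"meg":8,"rh":4,"y":37}}
After op 7 (remove /s/mf): {"mws":[42,33,59,77],"s":{"w":42},"x":{"etc":65,"lw":68,"meg":8,"rh":4,"y":37}}
After op 8 (remove /x/lw): {"mws":[42,33,59,77],"s":{"w":42},"x":{"etc":65,"meg":8,"rh":4,"y":37}}
After op 9 (remove /x/meg): {"mws":[42,33,59,77],"s":{"w":42},"x":{"etc":65,"rh":4,"y":37}}
After op 10 (add /s/xr 96): {"mws":[42,33,59,77],"s":{"w":42,"xr":96},"x":{"etc":65,"rh":4,"y":37}}
After op 11 (replace /x/y 41): {"mws":[42,33,59,77],"s":{"w":42,"xr":96},"x":{"etc":65,"rh":4,"y":41}}
Size at path /x: 3

Answer: 3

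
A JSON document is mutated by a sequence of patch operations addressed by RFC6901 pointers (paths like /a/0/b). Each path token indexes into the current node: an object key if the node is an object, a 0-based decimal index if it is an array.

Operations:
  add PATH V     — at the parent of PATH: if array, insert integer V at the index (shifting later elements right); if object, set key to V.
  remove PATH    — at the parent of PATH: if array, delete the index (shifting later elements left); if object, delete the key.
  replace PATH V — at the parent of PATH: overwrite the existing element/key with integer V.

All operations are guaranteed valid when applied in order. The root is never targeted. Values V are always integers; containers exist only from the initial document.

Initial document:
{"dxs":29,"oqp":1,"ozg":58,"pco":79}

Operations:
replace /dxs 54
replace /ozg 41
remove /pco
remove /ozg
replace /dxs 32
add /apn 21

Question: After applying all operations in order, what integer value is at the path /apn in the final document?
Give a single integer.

Answer: 21

Derivation:
After op 1 (replace /dxs 54): {"dxs":54,"oqp":1,"ozg":58,"pco":79}
After op 2 (replace /ozg 41): {"dxs":54,"oqp":1,"ozg":41,"pco":79}
After op 3 (remove /pco): {"dxs":54,"oqp":1,"ozg":41}
After op 4 (remove /ozg): {"dxs":54,"oqp":1}
After op 5 (replace /dxs 32): {"dxs":32,"oqp":1}
After op 6 (add /apn 21): {"apn":21,"dxs":32,"oqp":1}
Value at /apn: 21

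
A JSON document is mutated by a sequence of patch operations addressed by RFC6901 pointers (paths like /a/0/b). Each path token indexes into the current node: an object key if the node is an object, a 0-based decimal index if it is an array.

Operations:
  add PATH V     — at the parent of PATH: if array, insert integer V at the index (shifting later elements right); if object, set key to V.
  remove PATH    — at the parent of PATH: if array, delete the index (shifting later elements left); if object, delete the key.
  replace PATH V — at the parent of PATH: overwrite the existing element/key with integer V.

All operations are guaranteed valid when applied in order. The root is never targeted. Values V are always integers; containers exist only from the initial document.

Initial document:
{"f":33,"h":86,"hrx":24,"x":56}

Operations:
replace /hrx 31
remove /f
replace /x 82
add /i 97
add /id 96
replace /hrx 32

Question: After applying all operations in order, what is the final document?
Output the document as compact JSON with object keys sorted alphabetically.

After op 1 (replace /hrx 31): {"f":33,"h":86,"hrx":31,"x":56}
After op 2 (remove /f): {"h":86,"hrx":31,"x":56}
After op 3 (replace /x 82): {"h":86,"hrx":31,"x":82}
After op 4 (add /i 97): {"h":86,"hrx":31,"i":97,"x":82}
After op 5 (add /id 96): {"h":86,"hrx":31,"i":97,"id":96,"x":82}
After op 6 (replace /hrx 32): {"h":86,"hrx":32,"i":97,"id":96,"x":82}

Answer: {"h":86,"hrx":32,"i":97,"id":96,"x":82}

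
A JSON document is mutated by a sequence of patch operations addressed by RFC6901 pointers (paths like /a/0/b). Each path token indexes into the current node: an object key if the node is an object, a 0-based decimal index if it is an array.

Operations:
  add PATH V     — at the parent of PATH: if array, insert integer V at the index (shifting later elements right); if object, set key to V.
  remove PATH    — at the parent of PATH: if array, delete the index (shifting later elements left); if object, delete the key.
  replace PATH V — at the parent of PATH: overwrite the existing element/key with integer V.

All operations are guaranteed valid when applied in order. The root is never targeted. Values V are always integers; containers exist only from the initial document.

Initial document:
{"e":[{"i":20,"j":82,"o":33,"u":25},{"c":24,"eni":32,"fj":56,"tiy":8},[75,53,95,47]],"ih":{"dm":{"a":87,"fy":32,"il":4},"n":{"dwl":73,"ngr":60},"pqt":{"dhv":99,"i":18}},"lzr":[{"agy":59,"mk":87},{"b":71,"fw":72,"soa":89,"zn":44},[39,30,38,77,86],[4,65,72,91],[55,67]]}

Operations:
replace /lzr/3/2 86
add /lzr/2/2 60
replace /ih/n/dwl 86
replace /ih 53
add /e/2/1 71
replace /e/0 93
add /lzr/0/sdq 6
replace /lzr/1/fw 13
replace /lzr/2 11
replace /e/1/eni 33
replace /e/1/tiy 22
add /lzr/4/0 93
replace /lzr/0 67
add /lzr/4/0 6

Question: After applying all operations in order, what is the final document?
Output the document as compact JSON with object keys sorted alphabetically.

After op 1 (replace /lzr/3/2 86): {"e":[{"i":20,"j":82,"o":33,"u":25},{"c":24,"eni":32,"fj":56,"tiy":8},[75,53,95,47]],"ih":{"dm":{"a":87,"fy":32,"il":4},"n":{"dwl":73,"ngr":60},"pqt":{"dhv":99,"i":18}},"lzr":[{"agy":59,"mk":87},{"b":71,"fw":72,"soa":89,"zn":44},[39,30,38,77,86],[4,65,86,91],[55,67]]}
After op 2 (add /lzr/2/2 60): {"e":[{"i":20,"j":82,"o":33,"u":25},{"c":24,"eni":32,"fj":56,"tiy":8},[75,53,95,47]],"ih":{"dm":{"a":87,"fy":32,"il":4},"n":{"dwl":73,"ngr":60},"pqt":{"dhv":99,"i":18}},"lzr":[{"agy":59,"mk":87},{"b":71,"fw":72,"soa":89,"zn":44},[39,30,60,38,77,86],[4,65,86,91],[55,67]]}
After op 3 (replace /ih/n/dwl 86): {"e":[{"i":20,"j":82,"o":33,"u":25},{"c":24,"eni":32,"fj":56,"tiy":8},[75,53,95,47]],"ih":{"dm":{"a":87,"fy":32,"il":4},"n":{"dwl":86,"ngr":60},"pqt":{"dhv":99,"i":18}},"lzr":[{"agy":59,"mk":87},{"b":71,"fw":72,"soa":89,"zn":44},[39,30,60,38,77,86],[4,65,86,91],[55,67]]}
After op 4 (replace /ih 53): {"e":[{"i":20,"j":82,"o":33,"u":25},{"c":24,"eni":32,"fj":56,"tiy":8},[75,53,95,47]],"ih":53,"lzr":[{"agy":59,"mk":87},{"b":71,"fw":72,"soa":89,"zn":44},[39,30,60,38,77,86],[4,65,86,91],[55,67]]}
After op 5 (add /e/2/1 71): {"e":[{"i":20,"j":82,"o":33,"u":25},{"c":24,"eni":32,"fj":56,"tiy":8},[75,71,53,95,47]],"ih":53,"lzr":[{"agy":59,"mk":87},{"b":71,"fw":72,"soa":89,"zn":44},[39,30,60,38,77,86],[4,65,86,91],[55,67]]}
After op 6 (replace /e/0 93): {"e":[93,{"c":24,"eni":32,"fj":56,"tiy":8},[75,71,53,95,47]],"ih":53,"lzr":[{"agy":59,"mk":87},{"b":71,"fw":72,"soa":89,"zn":44},[39,30,60,38,77,86],[4,65,86,91],[55,67]]}
After op 7 (add /lzr/0/sdq 6): {"e":[93,{"c":24,"eni":32,"fj":56,"tiy":8},[75,71,53,95,47]],"ih":53,"lzr":[{"agy":59,"mk":87,"sdq":6},{"b":71,"fw":72,"soa":89,"zn":44},[39,30,60,38,77,86],[4,65,86,91],[55,67]]}
After op 8 (replace /lzr/1/fw 13): {"e":[93,{"c":24,"eni":32,"fj":56,"tiy":8},[75,71,53,95,47]],"ih":53,"lzr":[{"agy":59,"mk":87,"sdq":6},{"b":71,"fw":13,"soa":89,"zn":44},[39,30,60,38,77,86],[4,65,86,91],[55,67]]}
After op 9 (replace /lzr/2 11): {"e":[93,{"c":24,"eni":32,"fj":56,"tiy":8},[75,71,53,95,47]],"ih":53,"lzr":[{"agy":59,"mk":87,"sdq":6},{"b":71,"fw":13,"soa":89,"zn":44},11,[4,65,86,91],[55,67]]}
After op 10 (replace /e/1/eni 33): {"e":[93,{"c":24,"eni":33,"fj":56,"tiy":8},[75,71,53,95,47]],"ih":53,"lzr":[{"agy":59,"mk":87,"sdq":6},{"b":71,"fw":13,"soa":89,"zn":44},11,[4,65,86,91],[55,67]]}
After op 11 (replace /e/1/tiy 22): {"e":[93,{"c":24,"eni":33,"fj":56,"tiy":22},[75,71,53,95,47]],"ih":53,"lzr":[{"agy":59,"mk":87,"sdq":6},{"b":71,"fw":13,"soa":89,"zn":44},11,[4,65,86,91],[55,67]]}
After op 12 (add /lzr/4/0 93): {"e":[93,{"c":24,"eni":33,"fj":56,"tiy":22},[75,71,53,95,47]],"ih":53,"lzr":[{"agy":59,"mk":87,"sdq":6},{"b":71,"fw":13,"soa":89,"zn":44},11,[4,65,86,91],[93,55,67]]}
After op 13 (replace /lzr/0 67): {"e":[93,{"c":24,"eni":33,"fj":56,"tiy":22},[75,71,53,95,47]],"ih":53,"lzr":[67,{"b":71,"fw":13,"soa":89,"zn":44},11,[4,65,86,91],[93,55,67]]}
After op 14 (add /lzr/4/0 6): {"e":[93,{"c":24,"eni":33,"fj":56,"tiy":22},[75,71,53,95,47]],"ih":53,"lzr":[67,{"b":71,"fw":13,"soa":89,"zn":44},11,[4,65,86,91],[6,93,55,67]]}

Answer: {"e":[93,{"c":24,"eni":33,"fj":56,"tiy":22},[75,71,53,95,47]],"ih":53,"lzr":[67,{"b":71,"fw":13,"soa":89,"zn":44},11,[4,65,86,91],[6,93,55,67]]}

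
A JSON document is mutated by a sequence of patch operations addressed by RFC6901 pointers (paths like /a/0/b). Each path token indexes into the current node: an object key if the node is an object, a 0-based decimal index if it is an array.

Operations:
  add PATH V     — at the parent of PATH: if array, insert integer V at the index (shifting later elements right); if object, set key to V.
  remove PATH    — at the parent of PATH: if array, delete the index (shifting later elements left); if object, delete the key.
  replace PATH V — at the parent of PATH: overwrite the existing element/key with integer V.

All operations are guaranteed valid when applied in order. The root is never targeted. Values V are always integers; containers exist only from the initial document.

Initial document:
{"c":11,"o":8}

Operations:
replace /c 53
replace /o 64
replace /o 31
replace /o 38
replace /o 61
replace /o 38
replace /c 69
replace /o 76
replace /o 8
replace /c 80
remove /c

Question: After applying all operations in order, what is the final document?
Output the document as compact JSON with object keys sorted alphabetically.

Answer: {"o":8}

Derivation:
After op 1 (replace /c 53): {"c":53,"o":8}
After op 2 (replace /o 64): {"c":53,"o":64}
After op 3 (replace /o 31): {"c":53,"o":31}
After op 4 (replace /o 38): {"c":53,"o":38}
After op 5 (replace /o 61): {"c":53,"o":61}
After op 6 (replace /o 38): {"c":53,"o":38}
After op 7 (replace /c 69): {"c":69,"o":38}
After op 8 (replace /o 76): {"c":69,"o":76}
After op 9 (replace /o 8): {"c":69,"o":8}
After op 10 (replace /c 80): {"c":80,"o":8}
After op 11 (remove /c): {"o":8}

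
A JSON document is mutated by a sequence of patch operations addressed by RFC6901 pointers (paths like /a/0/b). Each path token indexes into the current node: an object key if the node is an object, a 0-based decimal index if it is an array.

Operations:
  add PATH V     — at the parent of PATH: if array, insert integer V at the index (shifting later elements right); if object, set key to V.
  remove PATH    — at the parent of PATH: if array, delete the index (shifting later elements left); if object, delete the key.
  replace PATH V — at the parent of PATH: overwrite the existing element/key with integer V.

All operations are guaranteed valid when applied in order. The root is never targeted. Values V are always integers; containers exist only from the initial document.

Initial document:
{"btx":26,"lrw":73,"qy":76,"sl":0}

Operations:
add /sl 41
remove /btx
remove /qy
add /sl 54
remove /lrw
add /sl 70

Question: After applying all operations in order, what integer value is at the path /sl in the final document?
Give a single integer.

Answer: 70

Derivation:
After op 1 (add /sl 41): {"btx":26,"lrw":73,"qy":76,"sl":41}
After op 2 (remove /btx): {"lrw":73,"qy":76,"sl":41}
After op 3 (remove /qy): {"lrw":73,"sl":41}
After op 4 (add /sl 54): {"lrw":73,"sl":54}
After op 5 (remove /lrw): {"sl":54}
After op 6 (add /sl 70): {"sl":70}
Value at /sl: 70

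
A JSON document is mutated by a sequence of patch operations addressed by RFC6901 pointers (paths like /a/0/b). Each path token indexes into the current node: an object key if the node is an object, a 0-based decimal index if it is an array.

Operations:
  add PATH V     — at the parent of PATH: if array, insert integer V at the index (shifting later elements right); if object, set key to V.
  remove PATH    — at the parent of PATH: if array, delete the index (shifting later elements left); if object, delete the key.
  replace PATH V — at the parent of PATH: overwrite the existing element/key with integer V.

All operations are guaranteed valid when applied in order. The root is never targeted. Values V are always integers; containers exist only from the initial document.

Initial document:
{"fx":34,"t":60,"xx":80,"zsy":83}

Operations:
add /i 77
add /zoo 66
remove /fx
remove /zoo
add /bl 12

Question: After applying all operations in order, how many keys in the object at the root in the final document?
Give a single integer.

Answer: 5

Derivation:
After op 1 (add /i 77): {"fx":34,"i":77,"t":60,"xx":80,"zsy":83}
After op 2 (add /zoo 66): {"fx":34,"i":77,"t":60,"xx":80,"zoo":66,"zsy":83}
After op 3 (remove /fx): {"i":77,"t":60,"xx":80,"zoo":66,"zsy":83}
After op 4 (remove /zoo): {"i":77,"t":60,"xx":80,"zsy":83}
After op 5 (add /bl 12): {"bl":12,"i":77,"t":60,"xx":80,"zsy":83}
Size at the root: 5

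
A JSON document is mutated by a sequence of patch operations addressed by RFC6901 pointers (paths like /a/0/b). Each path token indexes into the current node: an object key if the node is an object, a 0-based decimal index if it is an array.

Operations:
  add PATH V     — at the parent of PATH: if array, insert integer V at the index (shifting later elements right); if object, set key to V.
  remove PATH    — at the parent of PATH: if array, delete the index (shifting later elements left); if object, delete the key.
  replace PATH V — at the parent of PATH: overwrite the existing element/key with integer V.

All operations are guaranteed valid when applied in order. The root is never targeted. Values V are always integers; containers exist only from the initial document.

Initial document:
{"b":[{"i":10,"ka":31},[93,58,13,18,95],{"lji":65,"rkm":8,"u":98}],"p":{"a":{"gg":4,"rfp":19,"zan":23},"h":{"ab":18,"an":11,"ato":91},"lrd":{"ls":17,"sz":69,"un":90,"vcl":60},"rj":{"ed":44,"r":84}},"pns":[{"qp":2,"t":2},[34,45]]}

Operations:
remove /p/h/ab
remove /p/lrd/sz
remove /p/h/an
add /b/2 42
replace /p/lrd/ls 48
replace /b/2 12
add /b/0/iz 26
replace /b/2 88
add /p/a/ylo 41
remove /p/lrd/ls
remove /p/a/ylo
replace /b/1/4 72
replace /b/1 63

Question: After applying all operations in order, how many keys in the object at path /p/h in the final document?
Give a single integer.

After op 1 (remove /p/h/ab): {"b":[{"i":10,"ka":31},[93,58,13,18,95],{"lji":65,"rkm":8,"u":98}],"p":{"a":{"gg":4,"rfp":19,"zan":23},"h":{"an":11,"ato":91},"lrd":{"ls":17,"sz":69,"un":90,"vcl":60},"rj":{"ed":44,"r":84}},"pns":[{"qp":2,"t":2},[34,45]]}
After op 2 (remove /p/lrd/sz): {"b":[{"i":10,"ka":31},[93,58,13,18,95],{"lji":65,"rkm":8,"u":98}],"p":{"a":{"gg":4,"rfp":19,"zan":23},"h":{"an":11,"ato":91},"lrd":{"ls":17,"un":90,"vcl":60},"rj":{"ed":44,"r":84}},"pns":[{"qp":2,"t":2},[34,45]]}
After op 3 (remove /p/h/an): {"b":[{"i":10,"ka":31},[93,58,13,18,95],{"lji":65,"rkm":8,"u":98}],"p":{"a":{"gg":4,"rfp":19,"zan":23},"h":{"ato":91},"lrd":{"ls":17,"un":90,"vcl":60},"rj":{"ed":44,"r":84}},"pns":[{"qp":2,"t":2},[34,45]]}
After op 4 (add /b/2 42): {"b":[{"i":10,"ka":31},[93,58,13,18,95],42,{"lji":65,"rkm":8,"u":98}],"p":{"a":{"gg":4,"rfp":19,"zan":23},"h":{"ato":91},"lrd":{"ls":17,"un":90,"vcl":60},"rj":{"ed":44,"r":84}},"pns":[{"qp":2,"t":2},[34,45]]}
After op 5 (replace /p/lrd/ls 48): {"b":[{"i":10,"ka":31},[93,58,13,18,95],42,{"lji":65,"rkm":8,"u":98}],"p":{"a":{"gg":4,"rfp":19,"zan":23},"h":{"ato":91},"lrd":{"ls":48,"un":90,"vcl":60},"rj":{"ed":44,"r":84}},"pns":[{"qp":2,"t":2},[34,45]]}
After op 6 (replace /b/2 12): {"b":[{"i":10,"ka":31},[93,58,13,18,95],12,{"lji":65,"rkm":8,"u":98}],"p":{"a":{"gg":4,"rfp":19,"zan":23},"h":{"ato":91},"lrd":{"ls":48,"un":90,"vcl":60},"rj":{"ed":44,"r":84}},"pns":[{"qp":2,"t":2},[34,45]]}
After op 7 (add /b/0/iz 26): {"b":[{"i":10,"iz":26,"ka":31},[93,58,13,18,95],12,{"lji":65,"rkm":8,"u":98}],"p":{"a":{"gg":4,"rfp":19,"zan":23},"h":{"ato":91},"lrd":{"ls":48,"un":90,"vcl":60},"rj":{"ed":44,"r":84}},"pns":[{"qp":2,"t":2},[34,45]]}
After op 8 (replace /b/2 88): {"b":[{"i":10,"iz":26,"ka":31},[93,58,13,18,95],88,{"lji":65,"rkm":8,"u":98}],"p":{"a":{"gg":4,"rfp":19,"zan":23},"h":{"ato":91},"lrd":{"ls":48,"un":90,"vcl":60},"rj":{"ed":44,"r":84}},"pns":[{"qp":2,"t":2},[34,45]]}
After op 9 (add /p/a/ylo 41): {"b":[{"i":10,"iz":26,"ka":31},[93,58,13,18,95],88,{"lji":65,"rkm":8,"u":98}],"p":{"a":{"gg":4,"rfp":19,"ylo":41,"zan":23},"h":{"ato":91},"lrd":{"ls":48,"un":90,"vcl":60},"rj":{"ed":44,"r":84}},"pns":[{"qp":2,"t":2},[34,45]]}
After op 10 (remove /p/lrd/ls): {"b":[{"i":10,"iz":26,"ka":31},[93,58,13,18,95],88,{"lji":65,"rkm":8,"u":98}],"p":{"a":{"gg":4,"rfp":19,"ylo":41,"zan":23},"h":{"ato":91},"lrd":{"un":90,"vcl":60},"rj":{"ed":44,"r":84}},"pns":[{"qp":2,"t":2},[34,45]]}
After op 11 (remove /p/a/ylo): {"b":[{"i":10,"iz":26,"ka":31},[93,58,13,18,95],88,{"lji":65,"rkm":8,"u":98}],"p":{"a":{"gg":4,"rfp":19,"zan":23},"h":{"ato":91},"lrd":{"un":90,"vcl":60},"rj":{"ed":44,"r":84}},"pns":[{"qp":2,"t":2},[34,45]]}
After op 12 (replace /b/1/4 72): {"b":[{"i":10,"iz":26,"ka":31},[93,58,13,18,72],88,{"lji":65,"rkm":8,"u":98}],"p":{"a":{"gg":4,"rfp":19,"zan":23},"h":{"ato":91},"lrd":{"un":90,"vcl":60},"rj":{"ed":44,"r":84}},"pns":[{"qp":2,"t":2},[34,45]]}
After op 13 (replace /b/1 63): {"b":[{"i":10,"iz":26,"ka":31},63,88,{"lji":65,"rkm":8,"u":98}],"p":{"a":{"gg":4,"rfp":19,"zan":23},"h":{"ato":91},"lrd":{"un":90,"vcl":60},"rj":{"ed":44,"r":84}},"pns":[{"qp":2,"t":2},[34,45]]}
Size at path /p/h: 1

Answer: 1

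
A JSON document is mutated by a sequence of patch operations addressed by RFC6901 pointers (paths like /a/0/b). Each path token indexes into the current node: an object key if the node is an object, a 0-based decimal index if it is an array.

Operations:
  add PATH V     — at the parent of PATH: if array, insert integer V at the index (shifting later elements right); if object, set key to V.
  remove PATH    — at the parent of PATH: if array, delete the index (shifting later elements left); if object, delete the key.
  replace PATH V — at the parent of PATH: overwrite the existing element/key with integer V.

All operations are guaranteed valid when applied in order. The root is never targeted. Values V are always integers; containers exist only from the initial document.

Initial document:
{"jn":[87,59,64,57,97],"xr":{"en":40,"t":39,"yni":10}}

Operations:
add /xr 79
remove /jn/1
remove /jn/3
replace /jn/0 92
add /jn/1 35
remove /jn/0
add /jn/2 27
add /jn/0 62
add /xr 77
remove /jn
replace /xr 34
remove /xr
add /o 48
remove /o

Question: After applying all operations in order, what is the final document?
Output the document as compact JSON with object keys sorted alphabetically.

After op 1 (add /xr 79): {"jn":[87,59,64,57,97],"xr":79}
After op 2 (remove /jn/1): {"jn":[87,64,57,97],"xr":79}
After op 3 (remove /jn/3): {"jn":[87,64,57],"xr":79}
After op 4 (replace /jn/0 92): {"jn":[92,64,57],"xr":79}
After op 5 (add /jn/1 35): {"jn":[92,35,64,57],"xr":79}
After op 6 (remove /jn/0): {"jn":[35,64,57],"xr":79}
After op 7 (add /jn/2 27): {"jn":[35,64,27,57],"xr":79}
After op 8 (add /jn/0 62): {"jn":[62,35,64,27,57],"xr":79}
After op 9 (add /xr 77): {"jn":[62,35,64,27,57],"xr":77}
After op 10 (remove /jn): {"xr":77}
After op 11 (replace /xr 34): {"xr":34}
After op 12 (remove /xr): {}
After op 13 (add /o 48): {"o":48}
After op 14 (remove /o): {}

Answer: {}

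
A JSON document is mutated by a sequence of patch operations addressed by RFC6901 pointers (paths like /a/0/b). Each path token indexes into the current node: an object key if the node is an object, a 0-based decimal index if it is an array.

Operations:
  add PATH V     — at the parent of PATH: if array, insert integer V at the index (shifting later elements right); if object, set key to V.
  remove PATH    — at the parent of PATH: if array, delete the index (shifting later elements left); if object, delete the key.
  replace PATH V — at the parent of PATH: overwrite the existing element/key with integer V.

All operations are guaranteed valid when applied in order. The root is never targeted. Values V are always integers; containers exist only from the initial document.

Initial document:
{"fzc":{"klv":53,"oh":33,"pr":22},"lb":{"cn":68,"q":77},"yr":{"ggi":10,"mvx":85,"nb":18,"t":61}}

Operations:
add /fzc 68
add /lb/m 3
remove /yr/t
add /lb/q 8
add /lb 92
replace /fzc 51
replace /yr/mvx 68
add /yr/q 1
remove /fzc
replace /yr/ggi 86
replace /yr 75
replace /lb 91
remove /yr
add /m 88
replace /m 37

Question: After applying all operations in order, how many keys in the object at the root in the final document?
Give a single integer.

After op 1 (add /fzc 68): {"fzc":68,"lb":{"cn":68,"q":77},"yr":{"ggi":10,"mvx":85,"nb":18,"t":61}}
After op 2 (add /lb/m 3): {"fzc":68,"lb":{"cn":68,"m":3,"q":77},"yr":{"ggi":10,"mvx":85,"nb":18,"t":61}}
After op 3 (remove /yr/t): {"fzc":68,"lb":{"cn":68,"m":3,"q":77},"yr":{"ggi":10,"mvx":85,"nb":18}}
After op 4 (add /lb/q 8): {"fzc":68,"lb":{"cn":68,"m":3,"q":8},"yr":{"ggi":10,"mvx":85,"nb":18}}
After op 5 (add /lb 92): {"fzc":68,"lb":92,"yr":{"ggi":10,"mvx":85,"nb":18}}
After op 6 (replace /fzc 51): {"fzc":51,"lb":92,"yr":{"ggi":10,"mvx":85,"nb":18}}
After op 7 (replace /yr/mvx 68): {"fzc":51,"lb":92,"yr":{"ggi":10,"mvx":68,"nb":18}}
After op 8 (add /yr/q 1): {"fzc":51,"lb":92,"yr":{"ggi":10,"mvx":68,"nb":18,"q":1}}
After op 9 (remove /fzc): {"lb":92,"yr":{"ggi":10,"mvx":68,"nb":18,"q":1}}
After op 10 (replace /yr/ggi 86): {"lb":92,"yr":{"ggi":86,"mvx":68,"nb":18,"q":1}}
After op 11 (replace /yr 75): {"lb":92,"yr":75}
After op 12 (replace /lb 91): {"lb":91,"yr":75}
After op 13 (remove /yr): {"lb":91}
After op 14 (add /m 88): {"lb":91,"m":88}
After op 15 (replace /m 37): {"lb":91,"m":37}
Size at the root: 2

Answer: 2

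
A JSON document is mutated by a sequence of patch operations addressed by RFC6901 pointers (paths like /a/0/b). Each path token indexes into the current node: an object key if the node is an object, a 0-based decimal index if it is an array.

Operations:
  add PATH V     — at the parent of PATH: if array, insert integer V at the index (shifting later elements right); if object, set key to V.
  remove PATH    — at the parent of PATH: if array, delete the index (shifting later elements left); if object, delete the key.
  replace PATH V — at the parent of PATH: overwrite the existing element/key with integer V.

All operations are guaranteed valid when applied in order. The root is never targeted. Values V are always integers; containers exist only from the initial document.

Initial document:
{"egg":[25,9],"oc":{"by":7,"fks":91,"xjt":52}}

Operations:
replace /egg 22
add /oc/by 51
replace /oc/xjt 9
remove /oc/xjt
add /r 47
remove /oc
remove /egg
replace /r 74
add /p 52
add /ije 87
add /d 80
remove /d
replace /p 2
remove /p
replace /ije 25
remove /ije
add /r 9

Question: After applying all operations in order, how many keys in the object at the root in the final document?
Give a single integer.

Answer: 1

Derivation:
After op 1 (replace /egg 22): {"egg":22,"oc":{"by":7,"fks":91,"xjt":52}}
After op 2 (add /oc/by 51): {"egg":22,"oc":{"by":51,"fks":91,"xjt":52}}
After op 3 (replace /oc/xjt 9): {"egg":22,"oc":{"by":51,"fks":91,"xjt":9}}
After op 4 (remove /oc/xjt): {"egg":22,"oc":{"by":51,"fks":91}}
After op 5 (add /r 47): {"egg":22,"oc":{"by":51,"fks":91},"r":47}
After op 6 (remove /oc): {"egg":22,"r":47}
After op 7 (remove /egg): {"r":47}
After op 8 (replace /r 74): {"r":74}
After op 9 (add /p 52): {"p":52,"r":74}
After op 10 (add /ije 87): {"ije":87,"p":52,"r":74}
After op 11 (add /d 80): {"d":80,"ije":87,"p":52,"r":74}
After op 12 (remove /d): {"ije":87,"p":52,"r":74}
After op 13 (replace /p 2): {"ije":87,"p":2,"r":74}
After op 14 (remove /p): {"ije":87,"r":74}
After op 15 (replace /ije 25): {"ije":25,"r":74}
After op 16 (remove /ije): {"r":74}
After op 17 (add /r 9): {"r":9}
Size at the root: 1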